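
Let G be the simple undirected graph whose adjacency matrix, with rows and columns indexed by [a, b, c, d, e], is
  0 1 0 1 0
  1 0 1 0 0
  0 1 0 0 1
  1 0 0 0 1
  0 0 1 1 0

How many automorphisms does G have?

10

Every vertex has degree 2 and the graph is connected, so G is the 5-cycle C_5. The automorphisms of the 5-cycle are exactly the symmetries of a regular 5-gon: the dihedral group D_5, |D_5| = 10.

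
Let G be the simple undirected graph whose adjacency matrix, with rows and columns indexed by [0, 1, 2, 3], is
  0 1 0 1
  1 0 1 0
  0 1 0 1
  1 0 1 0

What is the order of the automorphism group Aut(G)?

Every vertex has degree 2 and the graph is connected, so G is the 4-cycle C_4. C_4 has 4 rotations and 4 reflections, so Aut(C_4) ≅ D_4 of order 8.

8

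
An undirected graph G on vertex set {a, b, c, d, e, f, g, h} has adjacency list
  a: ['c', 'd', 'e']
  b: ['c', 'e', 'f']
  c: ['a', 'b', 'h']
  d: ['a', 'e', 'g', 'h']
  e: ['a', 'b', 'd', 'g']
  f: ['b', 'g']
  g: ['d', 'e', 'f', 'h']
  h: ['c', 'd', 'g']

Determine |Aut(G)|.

The degree sequence is [3, 3, 3, 4, 4, 2, 4, 3]. Checking the degree-preserving permutations of the vertex set shows that none except the identity preserves every edge, so Aut(G) is trivial.

1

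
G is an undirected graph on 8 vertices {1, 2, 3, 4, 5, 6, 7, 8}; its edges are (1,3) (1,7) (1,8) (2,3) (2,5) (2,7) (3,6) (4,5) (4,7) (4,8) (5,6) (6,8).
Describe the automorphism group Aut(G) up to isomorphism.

the hyperoctahedral group B_3

G is 3-regular and bipartite on 2^3 = 8 vertices with girth 4; it is the hypercube graph Q_3. The symmetry group of the 3-cube is the hyperoctahedral group B_3 = Z_2 ≀ S_3, of order 2^3·3! = 48.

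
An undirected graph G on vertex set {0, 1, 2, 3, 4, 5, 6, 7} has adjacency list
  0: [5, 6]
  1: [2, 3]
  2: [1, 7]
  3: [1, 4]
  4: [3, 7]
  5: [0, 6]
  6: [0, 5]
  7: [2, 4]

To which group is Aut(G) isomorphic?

G has two connected components, {1, 2, 3, 4, 7} and {0, 5, 6}; each is 2-regular, so G = C_5 ⊔ C_3. No automorphism exchanges components of different sizes, hence Aut(G) is the direct product D_3 × D_5, order 60.

D_3 × D_5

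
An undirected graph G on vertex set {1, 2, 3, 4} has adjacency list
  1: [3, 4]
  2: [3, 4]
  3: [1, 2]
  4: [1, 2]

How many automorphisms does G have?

8

G is 2-regular and bipartite on 2^2 = 4 vertices with girth 4; it is the hypercube graph Q_2. The symmetry group of the 2-cube is the hyperoctahedral group B_2 = Z_2 ≀ S_2, of order 2^2·2! = 8.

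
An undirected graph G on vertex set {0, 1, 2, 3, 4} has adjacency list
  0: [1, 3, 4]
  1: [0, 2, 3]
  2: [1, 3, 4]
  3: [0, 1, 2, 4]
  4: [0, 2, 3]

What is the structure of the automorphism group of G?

Vertex 3 is the unique vertex of degree 4; the remaining 4 vertices each have degree 3 and induce a cycle, so G is the wheel on 5 vertices with hub 3. Every automorphism fixes the hub and acts on the rim 4-cycle, so Aut(G) ≅ Aut(C_4) = D_4 of order 8.

D_4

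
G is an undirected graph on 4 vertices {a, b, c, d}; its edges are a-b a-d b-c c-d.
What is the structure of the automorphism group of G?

G is 2-regular and bipartite on 2^2 = 4 vertices with girth 4; it is the hypercube graph Q_2. Aut(Q_2) consists of the signed permutations of the 2 coordinate axes: 2! permutations times 2^2 sign flips, so |Aut| = 2^2·2! = 8.

Z_2^2 ⋊ S_2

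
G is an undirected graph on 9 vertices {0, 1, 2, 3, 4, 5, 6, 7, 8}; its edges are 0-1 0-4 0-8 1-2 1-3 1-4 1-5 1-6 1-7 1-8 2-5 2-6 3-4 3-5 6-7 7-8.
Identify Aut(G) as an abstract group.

Vertex 1 is the unique vertex of degree 8; the remaining 8 vertices each have degree 3 and induce a cycle, so G is the wheel on 9 vertices with hub 1. Every automorphism fixes the hub and acts on the rim 8-cycle, so Aut(G) ≅ Aut(C_8) = D_8 of order 16.

D_8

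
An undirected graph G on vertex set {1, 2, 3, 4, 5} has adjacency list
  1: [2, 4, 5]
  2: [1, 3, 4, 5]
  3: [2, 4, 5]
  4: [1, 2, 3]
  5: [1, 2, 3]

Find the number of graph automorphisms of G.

8

Vertex 2 is the unique vertex of degree 4; the remaining 4 vertices each have degree 3 and induce a cycle, so G is the wheel on 5 vertices with hub 2. With the hub fixed, the remaining symmetry is that of the rim cycle C_4, giving the dihedral group D_4.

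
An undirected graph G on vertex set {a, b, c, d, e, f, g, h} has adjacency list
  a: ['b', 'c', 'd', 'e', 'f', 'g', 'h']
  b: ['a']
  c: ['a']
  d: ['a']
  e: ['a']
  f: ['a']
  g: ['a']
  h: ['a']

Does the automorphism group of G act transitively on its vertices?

Vertex a is the only vertex of degree 7, so every automorphism fixes it; G is not vertex-transitive.

No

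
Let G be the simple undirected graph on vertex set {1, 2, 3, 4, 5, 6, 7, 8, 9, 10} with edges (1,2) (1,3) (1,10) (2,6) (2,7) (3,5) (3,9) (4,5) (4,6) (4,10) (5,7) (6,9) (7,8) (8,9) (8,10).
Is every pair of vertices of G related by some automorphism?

Yes

G is 3-regular on 10 vertices with no triangles and no 4-cycles (girth 5): this is the Petersen graph. Viewing the Petersen graph as the Kneser graph K(5,2) — vertices are 2-subsets of {1,…,5}, edges join disjoint pairs — its automorphisms are exactly the permutations of the 5-element set, so Aut ≅ S_5 of order 120. Under this action every vertex can be carried to every other, so G is vertex-transitive.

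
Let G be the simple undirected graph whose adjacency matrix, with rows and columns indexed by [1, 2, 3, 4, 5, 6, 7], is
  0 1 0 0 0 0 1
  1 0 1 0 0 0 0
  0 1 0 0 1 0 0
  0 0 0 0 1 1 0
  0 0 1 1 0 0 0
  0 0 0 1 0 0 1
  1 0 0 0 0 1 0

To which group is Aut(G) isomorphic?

the dihedral group of order 14

Every vertex has degree 2 and the graph is connected, so G is the 7-cycle C_7. The automorphisms of the 7-cycle are exactly the symmetries of a regular 7-gon: the dihedral group D_7, |D_7| = 14.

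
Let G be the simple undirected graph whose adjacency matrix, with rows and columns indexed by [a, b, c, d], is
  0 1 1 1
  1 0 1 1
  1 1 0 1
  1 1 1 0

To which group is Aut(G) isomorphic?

All 4 vertices are pairwise adjacent: G = K_4. Every bijection on the vertex set is an automorphism of K_4; hence Aut(K_4) ≅ S_4, order 24.

S_4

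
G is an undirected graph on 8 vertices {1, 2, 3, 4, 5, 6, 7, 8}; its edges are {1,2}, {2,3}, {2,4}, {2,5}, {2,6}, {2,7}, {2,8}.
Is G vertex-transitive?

No

Vertex 2 is the only vertex of degree 7, so every automorphism fixes it; G is not vertex-transitive.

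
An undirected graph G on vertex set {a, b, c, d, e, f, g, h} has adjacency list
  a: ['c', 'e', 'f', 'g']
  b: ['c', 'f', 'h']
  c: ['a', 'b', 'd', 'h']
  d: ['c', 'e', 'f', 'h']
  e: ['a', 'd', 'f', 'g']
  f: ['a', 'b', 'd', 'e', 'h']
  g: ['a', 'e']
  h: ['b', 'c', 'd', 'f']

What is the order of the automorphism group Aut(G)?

The degree sequence is [4, 3, 4, 4, 4, 5, 2, 4]. Checking the degree-preserving permutations of the vertex set shows that none except the identity preserves every edge, so Aut(G) is trivial.

1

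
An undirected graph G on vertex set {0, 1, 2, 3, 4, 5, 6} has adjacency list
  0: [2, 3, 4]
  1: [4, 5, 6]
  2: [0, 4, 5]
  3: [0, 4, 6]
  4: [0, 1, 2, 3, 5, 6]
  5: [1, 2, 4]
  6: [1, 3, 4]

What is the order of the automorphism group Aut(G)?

Vertex 4 is the unique vertex of degree 6; the remaining 6 vertices each have degree 3 and induce a cycle, so G is the wheel on 7 vertices with hub 4. With the hub fixed, the remaining symmetry is that of the rim cycle C_6, giving the dihedral group D_6.

12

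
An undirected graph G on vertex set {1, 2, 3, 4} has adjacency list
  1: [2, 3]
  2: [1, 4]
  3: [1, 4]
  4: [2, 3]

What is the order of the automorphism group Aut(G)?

G is 2-regular and bipartite with parts {2, 3} and {1, 4} (each part is independent and every cross-pair is an edge), so G = K_{2,2}. Aut(K_{2,2}) is the wreath product S_2 ≀ Z_2: permute within each part, then optionally swap the parts; |Aut| = 2·(2!)² = 8.

8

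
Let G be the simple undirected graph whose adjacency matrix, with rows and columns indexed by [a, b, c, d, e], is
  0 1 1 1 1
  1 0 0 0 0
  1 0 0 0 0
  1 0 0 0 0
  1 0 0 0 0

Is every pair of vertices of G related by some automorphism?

No

Vertex a is the only vertex of degree 4, so every automorphism fixes it; G is not vertex-transitive.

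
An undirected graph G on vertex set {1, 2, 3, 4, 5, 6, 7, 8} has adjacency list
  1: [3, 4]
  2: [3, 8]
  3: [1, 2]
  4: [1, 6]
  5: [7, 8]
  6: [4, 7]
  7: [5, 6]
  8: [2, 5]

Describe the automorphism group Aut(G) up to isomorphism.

G is 2-regular and connected on 8 vertices, i.e. the cycle C_8. C_8 has 8 rotations and 8 reflections, so Aut(C_8) ≅ D_8 of order 16.

D_8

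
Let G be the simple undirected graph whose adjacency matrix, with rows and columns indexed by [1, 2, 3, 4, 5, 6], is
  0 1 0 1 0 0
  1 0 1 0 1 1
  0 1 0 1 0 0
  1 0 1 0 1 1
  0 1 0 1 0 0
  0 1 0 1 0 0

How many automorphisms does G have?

The vertices split by degree into {2, 4} (degree 4) and {1, 3, 5, 6} (degree 2); every edge runs between the two parts, so G is the complete bipartite graph K_{2,4}. The parts have unequal sizes, so no automorphism swaps them; each part is permuted independently, giving S_4 × S_2 of order 4!·2! = 48.

48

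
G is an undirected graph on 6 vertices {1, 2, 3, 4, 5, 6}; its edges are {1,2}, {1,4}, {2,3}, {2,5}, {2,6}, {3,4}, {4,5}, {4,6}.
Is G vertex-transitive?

Automorphisms preserve degree, but G has vertices of degree 2 and vertices of degree 4; no automorphism maps one to the other, so G is not vertex-transitive.

No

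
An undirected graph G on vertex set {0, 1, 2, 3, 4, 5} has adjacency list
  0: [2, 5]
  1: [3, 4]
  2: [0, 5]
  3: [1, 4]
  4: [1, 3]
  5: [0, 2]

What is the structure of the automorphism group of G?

G has two connected components, {1, 3, 4} and {0, 2, 5}; each is 2-regular, so G = C_3 ⊔ C_3. With two isomorphic components, Aut(G) = Aut(C_3) ≀ S_2 = (D_3 × D_3) ⋊ Z_2: permute each cycle by D_3, then optionally swap the two cycles. Order 2·(2·3)² = 72.

(D_3 × D_3) ⋊ Z_2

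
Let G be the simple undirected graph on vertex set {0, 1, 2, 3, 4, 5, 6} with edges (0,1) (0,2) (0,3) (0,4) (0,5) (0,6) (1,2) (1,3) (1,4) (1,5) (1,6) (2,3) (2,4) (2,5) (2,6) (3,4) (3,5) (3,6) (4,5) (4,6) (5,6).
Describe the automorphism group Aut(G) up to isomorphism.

Every vertex has degree 6, so G is the complete graph K_7. Any permutation of the 7 vertices preserves K_7, so Aut(K_7) = S_7 of order 7! = 5040.

the symmetric group on 7 letters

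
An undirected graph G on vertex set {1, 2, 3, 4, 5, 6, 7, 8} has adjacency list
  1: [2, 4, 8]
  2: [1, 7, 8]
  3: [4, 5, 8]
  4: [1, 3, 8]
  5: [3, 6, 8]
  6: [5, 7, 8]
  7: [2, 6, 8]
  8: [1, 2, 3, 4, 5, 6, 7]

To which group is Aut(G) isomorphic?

Vertex 8 is the unique vertex of degree 7; the remaining 7 vertices each have degree 3 and induce a cycle, so G is the wheel on 8 vertices with hub 8. With the hub fixed, the remaining symmetry is that of the rim cycle C_7, giving the dihedral group D_7.

D_7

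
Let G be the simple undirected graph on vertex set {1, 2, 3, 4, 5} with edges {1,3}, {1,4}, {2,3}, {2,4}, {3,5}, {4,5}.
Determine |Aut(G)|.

12

The vertices split by degree into {3, 4} (degree 3) and {1, 2, 5} (degree 2); every edge runs between the two parts, so G is the complete bipartite graph K_{2,3}. Automorphisms preserve the bipartition setwise (since the parts differ in size) and act as S_3 × S_2 within it; |Aut| = 12.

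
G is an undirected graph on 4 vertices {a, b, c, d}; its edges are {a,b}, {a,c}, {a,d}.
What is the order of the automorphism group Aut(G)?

Vertex a has degree 3 and every other vertex has degree 1, so G is the star K_{1,3} with centre a. The 3 leaves are pairwise interchangeable while the centre is fixed, giving Aut(G) = S_3.

6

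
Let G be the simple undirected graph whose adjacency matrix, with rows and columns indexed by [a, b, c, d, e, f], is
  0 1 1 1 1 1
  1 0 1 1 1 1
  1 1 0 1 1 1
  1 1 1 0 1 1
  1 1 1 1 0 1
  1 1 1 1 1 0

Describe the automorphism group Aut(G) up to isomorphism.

the symmetric group on 6 letters

All 6 vertices are pairwise adjacent: G = K_6. Every bijection on the vertex set is an automorphism of K_6; hence Aut(K_6) ≅ S_6, order 720.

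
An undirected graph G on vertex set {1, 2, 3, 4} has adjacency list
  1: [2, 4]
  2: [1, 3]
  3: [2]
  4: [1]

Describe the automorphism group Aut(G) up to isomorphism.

The degree sequence is [2, 2, 1, 1]; the two degree-1 vertices 3 and 4 are the ends of a path, so G = P_4. The only nontrivial automorphism of a path is the end-to-end reflection, so Aut(G) ≅ Z_2.

Z_2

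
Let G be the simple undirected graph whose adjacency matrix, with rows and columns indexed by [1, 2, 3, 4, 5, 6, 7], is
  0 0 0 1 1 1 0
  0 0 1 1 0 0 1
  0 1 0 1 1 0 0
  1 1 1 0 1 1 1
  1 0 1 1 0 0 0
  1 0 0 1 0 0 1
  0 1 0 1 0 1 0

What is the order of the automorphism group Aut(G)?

Vertex 4 is the unique vertex of degree 6; the remaining 6 vertices each have degree 3 and induce a cycle, so G is the wheel on 7 vertices with hub 4. With the hub fixed, the remaining symmetry is that of the rim cycle C_6, giving the dihedral group D_6.

12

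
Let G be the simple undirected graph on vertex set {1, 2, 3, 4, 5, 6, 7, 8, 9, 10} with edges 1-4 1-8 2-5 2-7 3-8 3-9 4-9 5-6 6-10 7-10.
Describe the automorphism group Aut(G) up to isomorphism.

G has two connected components, {1, 3, 4, 8, 9} and {2, 5, 6, 7, 10}; each is 2-regular, so G = C_5 ⊔ C_5. Aut of a disjoint union of two copies of C_5 is the wreath product D_5 ≀ Z_2, of order 2·10² = 200.

(D_5 × D_5) ⋊ Z_2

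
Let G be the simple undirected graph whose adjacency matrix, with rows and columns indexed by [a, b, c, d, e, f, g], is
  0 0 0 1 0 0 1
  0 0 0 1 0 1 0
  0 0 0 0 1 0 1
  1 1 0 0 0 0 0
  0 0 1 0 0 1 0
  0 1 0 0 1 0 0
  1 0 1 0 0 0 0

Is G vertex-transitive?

Yes

G is 2-regular and connected on 7 vertices, i.e. the cycle C_7. C_7 has 7 rotations and 7 reflections, so Aut(C_7) ≅ D_7 of order 14. Under this action every vertex can be carried to every other, so G is vertex-transitive.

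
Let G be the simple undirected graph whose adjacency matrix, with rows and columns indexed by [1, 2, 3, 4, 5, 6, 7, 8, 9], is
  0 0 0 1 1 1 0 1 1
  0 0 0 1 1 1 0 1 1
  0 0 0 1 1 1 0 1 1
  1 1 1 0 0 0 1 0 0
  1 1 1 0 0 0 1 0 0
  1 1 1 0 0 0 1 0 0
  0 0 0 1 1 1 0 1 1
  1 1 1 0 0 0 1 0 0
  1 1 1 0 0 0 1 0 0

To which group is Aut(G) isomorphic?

S_4 × S_5

The vertices split by degree into {1, 2, 3, 7} (degree 5) and {4, 5, 6, 8, 9} (degree 4); every edge runs between the two parts, so G is the complete bipartite graph K_{4,5}. The parts have unequal sizes, so no automorphism swaps them; each part is permuted independently, giving S_4 × S_5 of order 4!·5! = 2880.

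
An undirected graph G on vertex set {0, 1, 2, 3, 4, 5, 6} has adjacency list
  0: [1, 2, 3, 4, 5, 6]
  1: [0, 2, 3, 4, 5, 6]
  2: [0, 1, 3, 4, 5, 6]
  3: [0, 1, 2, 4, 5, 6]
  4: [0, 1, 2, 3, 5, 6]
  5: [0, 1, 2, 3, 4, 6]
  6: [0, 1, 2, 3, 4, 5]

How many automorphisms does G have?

All 7 vertices are pairwise adjacent: G = K_7. Every bijection on the vertex set is an automorphism of K_7; hence Aut(K_7) ≅ S_7, order 5040.

5040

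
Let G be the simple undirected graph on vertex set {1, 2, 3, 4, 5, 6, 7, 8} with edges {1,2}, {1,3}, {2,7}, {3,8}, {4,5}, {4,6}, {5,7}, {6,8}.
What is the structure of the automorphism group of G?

Every vertex has degree 2 and the graph is connected, so G is the 8-cycle C_8. C_8 has 8 rotations and 8 reflections, so Aut(C_8) ≅ D_8 of order 16.

D_8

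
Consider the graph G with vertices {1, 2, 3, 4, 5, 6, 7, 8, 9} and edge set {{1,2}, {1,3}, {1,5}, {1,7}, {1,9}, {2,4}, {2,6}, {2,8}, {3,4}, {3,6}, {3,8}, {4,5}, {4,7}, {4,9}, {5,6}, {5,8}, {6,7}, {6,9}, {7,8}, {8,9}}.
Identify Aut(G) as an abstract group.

The vertices split by degree into {1, 4, 6, 8} (degree 5) and {2, 3, 5, 7, 9} (degree 4); every edge runs between the two parts, so G is the complete bipartite graph K_{4,5}. Automorphisms preserve the bipartition setwise (since the parts differ in size) and act as S_5 × S_4 within it; |Aut| = 2880.

S_5 × S_4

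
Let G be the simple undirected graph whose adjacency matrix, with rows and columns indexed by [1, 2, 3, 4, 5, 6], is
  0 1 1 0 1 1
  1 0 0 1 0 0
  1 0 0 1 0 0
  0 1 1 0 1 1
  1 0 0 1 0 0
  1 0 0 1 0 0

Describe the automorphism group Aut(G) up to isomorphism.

S_2 × S_4

The vertices split by degree into {1, 4} (degree 4) and {2, 3, 5, 6} (degree 2); every edge runs between the two parts, so G is the complete bipartite graph K_{2,4}. Automorphisms preserve the bipartition setwise (since the parts differ in size) and act as S_2 × S_4 within it; |Aut| = 48.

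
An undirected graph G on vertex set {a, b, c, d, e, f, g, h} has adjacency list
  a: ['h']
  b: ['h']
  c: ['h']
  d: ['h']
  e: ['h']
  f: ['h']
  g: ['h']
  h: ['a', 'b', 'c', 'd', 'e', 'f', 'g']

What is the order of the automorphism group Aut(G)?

5040

Vertex h has degree 7 and every other vertex has degree 1, so G is the star K_{1,7} with centre h. The 7 leaves are pairwise interchangeable while the centre is fixed, giving Aut(G) = S_7.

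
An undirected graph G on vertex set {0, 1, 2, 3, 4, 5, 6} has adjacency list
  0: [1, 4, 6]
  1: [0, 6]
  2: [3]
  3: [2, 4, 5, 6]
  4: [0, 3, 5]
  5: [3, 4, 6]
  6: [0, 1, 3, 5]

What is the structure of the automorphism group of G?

1

Degrees alone do not determine every vertex (e.g. 0 and 4 both have degree 3), but their neighbour-degree multisets differ: N(0) has degrees [2, 3, 4] while N(4) has degrees [3, 3, 4]. Repeating this refinement separates all vertices, so the only automorphism is the identity.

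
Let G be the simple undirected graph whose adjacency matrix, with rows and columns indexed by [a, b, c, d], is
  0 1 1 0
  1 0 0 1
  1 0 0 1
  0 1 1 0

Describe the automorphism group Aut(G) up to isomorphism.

Every vertex has degree 2 and the graph is connected, so G is the 4-cycle C_4. The automorphisms of the 4-cycle are exactly the symmetries of a regular 4-gon: the dihedral group D_4, |D_4| = 8.

the dihedral group of order 8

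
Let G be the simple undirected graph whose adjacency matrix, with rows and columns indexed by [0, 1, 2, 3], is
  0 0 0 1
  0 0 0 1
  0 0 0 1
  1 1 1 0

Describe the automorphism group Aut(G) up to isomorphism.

Vertex 3 has degree 3 and every other vertex has degree 1, so G is the star K_{1,3} with centre 3. Any automorphism fixes the centre and permutes the 3 leaves freely, so Aut(G) ≅ S_3 of order 3! = 6.

S_3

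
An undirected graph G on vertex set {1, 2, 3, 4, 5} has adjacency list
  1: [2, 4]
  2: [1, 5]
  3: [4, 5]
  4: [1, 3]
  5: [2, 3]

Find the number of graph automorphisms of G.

G is 2-regular and connected on 5 vertices, i.e. the cycle C_5. C_5 has 5 rotations and 5 reflections, so Aut(C_5) ≅ D_5 of order 10.

10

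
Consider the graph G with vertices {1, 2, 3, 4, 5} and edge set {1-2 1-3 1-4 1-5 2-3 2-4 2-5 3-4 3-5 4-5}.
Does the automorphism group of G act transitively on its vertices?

All 5 vertices are pairwise adjacent: G = K_5. Every bijection on the vertex set is an automorphism of K_5; hence Aut(K_5) ≅ S_5, order 120. Under this action every vertex can be carried to every other, so G is vertex-transitive.

Yes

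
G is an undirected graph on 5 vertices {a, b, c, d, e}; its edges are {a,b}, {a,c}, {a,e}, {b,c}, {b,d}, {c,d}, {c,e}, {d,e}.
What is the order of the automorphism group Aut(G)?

Vertex c is the unique vertex of degree 4; the remaining 4 vertices each have degree 3 and induce a cycle, so G is the wheel on 5 vertices with hub c. With the hub fixed, the remaining symmetry is that of the rim cycle C_4, giving the dihedral group D_4.

8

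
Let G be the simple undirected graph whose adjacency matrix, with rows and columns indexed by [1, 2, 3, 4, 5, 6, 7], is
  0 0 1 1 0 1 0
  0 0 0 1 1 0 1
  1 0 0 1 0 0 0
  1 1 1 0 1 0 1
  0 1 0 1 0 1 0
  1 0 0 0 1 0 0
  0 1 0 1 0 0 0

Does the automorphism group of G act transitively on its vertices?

No

Vertex 4 is the only vertex of degree 5, so every automorphism fixes it; G is not vertex-transitive.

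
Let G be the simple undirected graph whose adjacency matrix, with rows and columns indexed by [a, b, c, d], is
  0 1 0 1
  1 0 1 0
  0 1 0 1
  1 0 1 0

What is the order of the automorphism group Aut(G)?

G is 2-regular and connected on 4 vertices, i.e. the cycle C_4. C_4 has 4 rotations and 4 reflections, so Aut(C_4) ≅ D_4 of order 8.

8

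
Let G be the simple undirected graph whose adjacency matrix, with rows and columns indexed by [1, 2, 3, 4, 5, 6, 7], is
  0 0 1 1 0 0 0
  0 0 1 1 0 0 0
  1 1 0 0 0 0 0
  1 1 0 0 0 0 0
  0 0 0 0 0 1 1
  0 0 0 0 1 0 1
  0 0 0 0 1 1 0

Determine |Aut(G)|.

48

G has two connected components, {1, 2, 3, 4} and {5, 6, 7}; each is 2-regular, so G = C_4 ⊔ C_3. No automorphism exchanges components of different sizes, hence Aut(G) is the direct product D_4 × D_3, order 48.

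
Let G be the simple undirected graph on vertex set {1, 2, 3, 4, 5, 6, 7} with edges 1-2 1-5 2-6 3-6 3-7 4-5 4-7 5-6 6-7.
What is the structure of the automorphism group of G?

The degree sequence is [2, 2, 2, 2, 3, 4, 3]. Checking the degree-preserving permutations of the vertex set shows that none except the identity preserves every edge, so Aut(G) is trivial.

{e}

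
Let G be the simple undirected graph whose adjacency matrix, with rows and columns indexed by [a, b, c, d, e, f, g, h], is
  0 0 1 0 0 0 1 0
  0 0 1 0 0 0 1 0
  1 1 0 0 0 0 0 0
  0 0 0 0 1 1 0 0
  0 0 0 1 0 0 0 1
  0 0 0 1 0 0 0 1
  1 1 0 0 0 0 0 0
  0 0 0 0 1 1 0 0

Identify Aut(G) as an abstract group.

(D_4 × D_4) ⋊ Z_2

G has two connected components, {a, b, c, g} and {d, e, f, h}; each is 2-regular, so G = C_4 ⊔ C_4. Aut of a disjoint union of two copies of C_4 is the wreath product D_4 ≀ Z_2, of order 2·8² = 128.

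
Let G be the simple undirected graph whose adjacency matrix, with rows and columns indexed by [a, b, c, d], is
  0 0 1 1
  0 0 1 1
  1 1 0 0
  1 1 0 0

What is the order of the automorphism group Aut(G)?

8

G is 2-regular and bipartite on 2^2 = 4 vertices with girth 4; it is the hypercube graph Q_2. Aut(Q_2) consists of the signed permutations of the 2 coordinate axes: 2! permutations times 2^2 sign flips, so |Aut| = 2^2·2! = 8.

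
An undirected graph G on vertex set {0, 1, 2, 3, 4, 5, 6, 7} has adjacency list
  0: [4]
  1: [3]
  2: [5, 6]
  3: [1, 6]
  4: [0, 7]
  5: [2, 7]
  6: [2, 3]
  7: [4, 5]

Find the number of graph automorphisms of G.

2

The degree sequence is [1, 1, 2, 2, 2, 2, 2, 2]; the two degree-1 vertices 0 and 1 are the ends of a path, so G = P_8. A path has exactly one nontrivial symmetry — reversal — giving Aut(G) of order 2.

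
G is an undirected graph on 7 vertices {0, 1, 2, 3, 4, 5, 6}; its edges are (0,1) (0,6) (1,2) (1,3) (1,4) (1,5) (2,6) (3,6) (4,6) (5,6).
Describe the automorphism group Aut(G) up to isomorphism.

The vertices split by degree into {1, 6} (degree 5) and {0, 2, 3, 4, 5} (degree 2); every edge runs between the two parts, so G is the complete bipartite graph K_{2,5}. The parts have unequal sizes, so no automorphism swaps them; each part is permuted independently, giving S_2 × S_5 of order 2!·5! = 240.

S_2 × S_5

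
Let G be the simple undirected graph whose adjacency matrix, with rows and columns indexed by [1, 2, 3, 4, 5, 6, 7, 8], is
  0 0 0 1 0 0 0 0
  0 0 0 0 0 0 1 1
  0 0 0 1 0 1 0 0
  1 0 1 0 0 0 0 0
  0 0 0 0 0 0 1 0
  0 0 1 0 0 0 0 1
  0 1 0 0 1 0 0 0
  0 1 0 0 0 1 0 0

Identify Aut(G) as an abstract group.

The degree sequence is [1, 2, 2, 2, 1, 2, 2, 2]; the two degree-1 vertices 1 and 5 are the ends of a path, so G = P_8. A path has exactly one nontrivial symmetry — reversal — giving Aut(G) of order 2.

C_2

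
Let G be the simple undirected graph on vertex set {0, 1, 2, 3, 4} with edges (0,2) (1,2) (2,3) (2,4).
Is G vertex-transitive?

Vertex 2 is the only vertex of degree 4, so every automorphism fixes it; G is not vertex-transitive.

No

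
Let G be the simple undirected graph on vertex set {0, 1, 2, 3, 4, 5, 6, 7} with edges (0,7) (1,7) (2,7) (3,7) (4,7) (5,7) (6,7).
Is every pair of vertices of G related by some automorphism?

No

Vertex 7 is the only vertex of degree 7, so every automorphism fixes it; G is not vertex-transitive.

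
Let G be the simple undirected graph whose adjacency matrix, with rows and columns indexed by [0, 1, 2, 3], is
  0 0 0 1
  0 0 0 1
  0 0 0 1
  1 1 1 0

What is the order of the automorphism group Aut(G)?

Vertex 3 has degree 3 and every other vertex has degree 1, so G is the star K_{1,3} with centre 3. Any automorphism fixes the centre and permutes the 3 leaves freely, so Aut(G) ≅ S_3 of order 3! = 6.

6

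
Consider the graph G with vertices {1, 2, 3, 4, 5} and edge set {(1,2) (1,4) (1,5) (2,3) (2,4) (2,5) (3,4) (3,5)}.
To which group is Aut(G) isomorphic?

Vertex 2 is the unique vertex of degree 4; the remaining 4 vertices each have degree 3 and induce a cycle, so G is the wheel on 5 vertices with hub 2. With the hub fixed, the remaining symmetry is that of the rim cycle C_4, giving the dihedral group D_4.

the dihedral group of order 8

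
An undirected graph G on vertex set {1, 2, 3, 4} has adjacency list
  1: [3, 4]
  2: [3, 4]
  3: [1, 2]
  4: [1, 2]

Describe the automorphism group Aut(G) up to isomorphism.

the dihedral group of order 8

Every vertex has degree 2 and the graph is connected, so G is the 4-cycle C_4. C_4 has 4 rotations and 4 reflections, so Aut(C_4) ≅ D_4 of order 8.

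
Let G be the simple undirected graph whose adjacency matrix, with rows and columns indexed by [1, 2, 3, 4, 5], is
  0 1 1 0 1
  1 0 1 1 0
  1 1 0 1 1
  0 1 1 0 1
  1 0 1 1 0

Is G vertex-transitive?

No

Vertex 3 is the only vertex of degree 4, so every automorphism fixes it; G is not vertex-transitive.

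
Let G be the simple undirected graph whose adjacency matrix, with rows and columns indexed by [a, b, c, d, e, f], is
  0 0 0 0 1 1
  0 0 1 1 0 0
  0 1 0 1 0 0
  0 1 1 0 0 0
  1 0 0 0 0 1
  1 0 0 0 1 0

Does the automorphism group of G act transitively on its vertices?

Yes

G has two connected components, {a, e, f} and {b, c, d}; each is 2-regular, so G = C_3 ⊔ C_3. Aut of a disjoint union of two copies of C_3 is the wreath product D_3 ≀ Z_2, of order 2·6² = 72. Under this action every vertex can be carried to every other, so G is vertex-transitive.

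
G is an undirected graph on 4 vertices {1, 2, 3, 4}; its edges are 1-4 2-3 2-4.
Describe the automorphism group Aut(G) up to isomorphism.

The degree sequence is [1, 2, 1, 2]; the two degree-1 vertices 1 and 3 are the ends of a path, so G = P_4. The only nontrivial automorphism of a path is the end-to-end reflection, so Aut(G) ≅ Z_2.

Z_2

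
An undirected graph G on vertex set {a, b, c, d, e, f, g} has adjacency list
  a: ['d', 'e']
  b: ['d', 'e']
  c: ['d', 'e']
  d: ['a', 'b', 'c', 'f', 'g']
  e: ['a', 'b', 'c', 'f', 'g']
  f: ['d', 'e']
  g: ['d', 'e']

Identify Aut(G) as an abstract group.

S_2 × S_5

The vertices split by degree into {d, e} (degree 5) and {a, b, c, f, g} (degree 2); every edge runs between the two parts, so G is the complete bipartite graph K_{2,5}. Automorphisms preserve the bipartition setwise (since the parts differ in size) and act as S_2 × S_5 within it; |Aut| = 240.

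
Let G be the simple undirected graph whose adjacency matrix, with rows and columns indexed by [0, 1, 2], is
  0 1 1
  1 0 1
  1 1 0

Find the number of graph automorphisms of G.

6

All 3 vertices are pairwise adjacent: G = K_3. Every bijection on the vertex set is an automorphism of K_3; hence Aut(K_3) ≅ S_3, order 6.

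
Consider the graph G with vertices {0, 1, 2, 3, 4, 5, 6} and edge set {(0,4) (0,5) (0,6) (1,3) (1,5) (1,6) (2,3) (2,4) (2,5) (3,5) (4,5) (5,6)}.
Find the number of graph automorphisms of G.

12

Vertex 5 is the unique vertex of degree 6; the remaining 6 vertices each have degree 3 and induce a cycle, so G is the wheel on 7 vertices with hub 5. With the hub fixed, the remaining symmetry is that of the rim cycle C_6, giving the dihedral group D_6.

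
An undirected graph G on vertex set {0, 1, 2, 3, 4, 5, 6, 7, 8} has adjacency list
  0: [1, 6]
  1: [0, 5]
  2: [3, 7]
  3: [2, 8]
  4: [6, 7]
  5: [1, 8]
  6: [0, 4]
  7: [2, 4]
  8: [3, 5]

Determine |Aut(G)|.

18

Every vertex has degree 2 and the graph is connected, so G is the 9-cycle C_9. The automorphisms of the 9-cycle are exactly the symmetries of a regular 9-gon: the dihedral group D_9, |D_9| = 18.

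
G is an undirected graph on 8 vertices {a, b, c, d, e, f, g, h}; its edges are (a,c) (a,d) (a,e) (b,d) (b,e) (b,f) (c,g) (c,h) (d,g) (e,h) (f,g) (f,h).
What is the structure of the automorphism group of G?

G is 3-regular and bipartite on 2^3 = 8 vertices with girth 4; it is the hypercube graph Q_3. The symmetry group of the 3-cube is the hyperoctahedral group B_3 = Z_2 ≀ S_3, of order 2^3·3! = 48.

Z_2^3 ⋊ S_3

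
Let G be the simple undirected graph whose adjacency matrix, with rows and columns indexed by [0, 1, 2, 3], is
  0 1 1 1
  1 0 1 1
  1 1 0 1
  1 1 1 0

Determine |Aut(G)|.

All 4 vertices are pairwise adjacent: G = K_4. Any permutation of the 4 vertices preserves K_4, so Aut(K_4) = S_4 of order 4! = 24.

24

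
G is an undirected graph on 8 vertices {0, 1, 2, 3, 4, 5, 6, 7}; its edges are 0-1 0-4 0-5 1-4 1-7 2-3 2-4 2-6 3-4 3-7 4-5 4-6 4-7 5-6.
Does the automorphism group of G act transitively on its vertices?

No

Vertex 4 is the only vertex of degree 7, so every automorphism fixes it; G is not vertex-transitive.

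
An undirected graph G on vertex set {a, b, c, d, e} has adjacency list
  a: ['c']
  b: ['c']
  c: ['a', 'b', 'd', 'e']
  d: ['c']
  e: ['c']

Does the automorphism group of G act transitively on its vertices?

No

Vertex c is the only vertex of degree 4, so every automorphism fixes it; G is not vertex-transitive.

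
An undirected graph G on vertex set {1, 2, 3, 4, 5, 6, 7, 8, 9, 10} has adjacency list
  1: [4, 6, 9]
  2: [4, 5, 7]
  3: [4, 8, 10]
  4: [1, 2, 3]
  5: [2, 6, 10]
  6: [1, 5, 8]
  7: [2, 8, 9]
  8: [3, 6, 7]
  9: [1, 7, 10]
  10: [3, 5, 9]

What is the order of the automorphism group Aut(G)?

120

G is 3-regular on 10 vertices with no triangles and no 4-cycles (girth 5): this is the Petersen graph. Viewing the Petersen graph as the Kneser graph K(5,2) — vertices are 2-subsets of {1,…,5}, edges join disjoint pairs — its automorphisms are exactly the permutations of the 5-element set, so Aut ≅ S_5 of order 120.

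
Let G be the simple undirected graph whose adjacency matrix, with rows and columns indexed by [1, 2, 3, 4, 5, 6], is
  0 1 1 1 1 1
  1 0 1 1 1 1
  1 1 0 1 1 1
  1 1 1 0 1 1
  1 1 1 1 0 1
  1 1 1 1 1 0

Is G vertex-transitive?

Every vertex has degree 5, so G is the complete graph K_6. Any permutation of the 6 vertices preserves K_6, so Aut(K_6) = S_6 of order 6! = 720. This group acts transitively on the 6 vertices.

Yes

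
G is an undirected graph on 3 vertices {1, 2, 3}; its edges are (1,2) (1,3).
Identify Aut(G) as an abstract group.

The degree sequence is [2, 1, 1]; the two degree-1 vertices 2 and 3 are the ends of a path, so G = P_3. A path has exactly one nontrivial symmetry — reversal — giving Aut(G) of order 2.

Z_2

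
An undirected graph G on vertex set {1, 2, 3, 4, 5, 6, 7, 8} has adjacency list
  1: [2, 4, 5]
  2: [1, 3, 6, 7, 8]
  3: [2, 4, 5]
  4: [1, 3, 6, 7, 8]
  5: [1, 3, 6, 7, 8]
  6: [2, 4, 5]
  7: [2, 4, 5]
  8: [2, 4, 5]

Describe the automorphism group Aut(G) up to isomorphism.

S_5 × S_3

The vertices split by degree into {2, 4, 5} (degree 5) and {1, 3, 6, 7, 8} (degree 3); every edge runs between the two parts, so G is the complete bipartite graph K_{3,5}. Automorphisms preserve the bipartition setwise (since the parts differ in size) and act as S_5 × S_3 within it; |Aut| = 720.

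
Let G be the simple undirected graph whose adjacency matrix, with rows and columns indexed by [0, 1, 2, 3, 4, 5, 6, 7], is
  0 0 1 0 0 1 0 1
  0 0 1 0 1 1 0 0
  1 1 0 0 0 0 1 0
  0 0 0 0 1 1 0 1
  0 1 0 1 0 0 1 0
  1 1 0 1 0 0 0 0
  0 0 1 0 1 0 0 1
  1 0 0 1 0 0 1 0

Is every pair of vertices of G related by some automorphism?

G is 3-regular and bipartite on 2^3 = 8 vertices with girth 4; it is the hypercube graph Q_3. The symmetry group of the 3-cube is the hyperoctahedral group B_3 = Z_2 ≀ S_3, of order 2^3·3! = 48. Under this action every vertex can be carried to every other, so G is vertex-transitive.

Yes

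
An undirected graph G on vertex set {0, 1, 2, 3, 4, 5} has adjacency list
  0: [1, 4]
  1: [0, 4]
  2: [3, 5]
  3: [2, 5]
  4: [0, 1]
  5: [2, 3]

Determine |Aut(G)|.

72

G has two connected components, {2, 3, 5} and {0, 1, 4}; each is 2-regular, so G = C_3 ⊔ C_3. With two isomorphic components, Aut(G) = Aut(C_3) ≀ S_2 = (D_3 × D_3) ⋊ Z_2: permute each cycle by D_3, then optionally swap the two cycles. Order 2·(2·3)² = 72.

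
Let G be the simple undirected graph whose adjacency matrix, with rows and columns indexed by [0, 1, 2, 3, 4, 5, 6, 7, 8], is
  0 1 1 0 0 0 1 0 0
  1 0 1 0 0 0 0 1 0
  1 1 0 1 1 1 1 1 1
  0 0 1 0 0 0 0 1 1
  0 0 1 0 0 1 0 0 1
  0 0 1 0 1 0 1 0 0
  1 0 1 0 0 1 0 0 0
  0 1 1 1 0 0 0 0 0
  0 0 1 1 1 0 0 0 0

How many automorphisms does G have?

Vertex 2 is the unique vertex of degree 8; the remaining 8 vertices each have degree 3 and induce a cycle, so G is the wheel on 9 vertices with hub 2. Every automorphism fixes the hub and acts on the rim 8-cycle, so Aut(G) ≅ Aut(C_8) = D_8 of order 16.

16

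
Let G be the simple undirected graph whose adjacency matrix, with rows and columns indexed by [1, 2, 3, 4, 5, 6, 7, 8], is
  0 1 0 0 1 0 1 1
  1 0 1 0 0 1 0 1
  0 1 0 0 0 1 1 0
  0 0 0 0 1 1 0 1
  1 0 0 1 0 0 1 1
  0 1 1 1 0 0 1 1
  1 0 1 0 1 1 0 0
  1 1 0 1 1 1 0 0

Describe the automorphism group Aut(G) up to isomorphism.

The degree sequence is [4, 4, 3, 3, 4, 5, 4, 5]. Checking the degree-preserving permutations of the vertex set shows that none except the identity preserves every edge, so Aut(G) is trivial.

the trivial group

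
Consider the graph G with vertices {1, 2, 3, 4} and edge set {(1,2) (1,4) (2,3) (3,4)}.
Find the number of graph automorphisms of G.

8

G is 2-regular and bipartite on 2^2 = 4 vertices with girth 4; it is the hypercube graph Q_2. The symmetry group of the 2-cube is the hyperoctahedral group B_2 = Z_2 ≀ S_2, of order 2^2·2! = 8.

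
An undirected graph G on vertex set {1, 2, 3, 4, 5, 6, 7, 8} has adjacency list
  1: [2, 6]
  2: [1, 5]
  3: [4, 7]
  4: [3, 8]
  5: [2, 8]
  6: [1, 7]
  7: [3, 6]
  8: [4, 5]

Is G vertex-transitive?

Yes

Every vertex has degree 2 and the graph is connected, so G is the 8-cycle C_8. C_8 has 8 rotations and 8 reflections, so Aut(C_8) ≅ D_8 of order 16. Under this action every vertex can be carried to every other, so G is vertex-transitive.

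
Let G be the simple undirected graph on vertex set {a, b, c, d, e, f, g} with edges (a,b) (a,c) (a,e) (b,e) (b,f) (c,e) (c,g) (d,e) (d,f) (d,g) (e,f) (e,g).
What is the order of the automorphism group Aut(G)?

Vertex e is the unique vertex of degree 6; the remaining 6 vertices each have degree 3 and induce a cycle, so G is the wheel on 7 vertices with hub e. With the hub fixed, the remaining symmetry is that of the rim cycle C_6, giving the dihedral group D_6.

12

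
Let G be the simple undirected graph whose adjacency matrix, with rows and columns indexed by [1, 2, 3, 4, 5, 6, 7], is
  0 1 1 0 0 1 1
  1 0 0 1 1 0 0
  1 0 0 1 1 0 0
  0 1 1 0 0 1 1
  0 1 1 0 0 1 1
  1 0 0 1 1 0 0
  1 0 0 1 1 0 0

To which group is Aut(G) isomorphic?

The vertices split by degree into {1, 4, 5} (degree 4) and {2, 3, 6, 7} (degree 3); every edge runs between the two parts, so G is the complete bipartite graph K_{3,4}. The parts have unequal sizes, so no automorphism swaps them; each part is permuted independently, giving S_4 × S_3 of order 4!·3! = 144.

S_4 × S_3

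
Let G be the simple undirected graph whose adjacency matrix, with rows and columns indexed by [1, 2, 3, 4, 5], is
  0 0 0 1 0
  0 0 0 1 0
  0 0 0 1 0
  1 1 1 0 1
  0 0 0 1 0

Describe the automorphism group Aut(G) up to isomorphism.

Vertex 4 has degree 4 and every other vertex has degree 1, so G is the star K_{1,4} with centre 4. Any automorphism fixes the centre and permutes the 4 leaves freely, so Aut(G) ≅ S_4 of order 4! = 24.

the symmetric group on 4 letters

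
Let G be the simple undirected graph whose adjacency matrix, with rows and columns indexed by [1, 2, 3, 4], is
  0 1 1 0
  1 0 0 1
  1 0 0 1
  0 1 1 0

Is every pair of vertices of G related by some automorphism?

Yes

G is 2-regular and bipartite with parts {1, 4} and {2, 3} (each part is independent and every cross-pair is an edge), so G = K_{2,2}. Aut(K_{2,2}) is the wreath product S_2 ≀ Z_2: permute within each part, then optionally swap the parts; |Aut| = 2·(2!)² = 8. This group acts transitively on the 4 vertices.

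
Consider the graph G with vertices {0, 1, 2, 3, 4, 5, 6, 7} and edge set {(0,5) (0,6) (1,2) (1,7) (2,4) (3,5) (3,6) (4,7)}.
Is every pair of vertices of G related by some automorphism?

G has two connected components, {0, 3, 5, 6} and {1, 2, 4, 7}; each is 2-regular, so G = C_4 ⊔ C_4. With two isomorphic components, Aut(G) = Aut(C_4) ≀ S_2 = (D_4 × D_4) ⋊ Z_2: permute each cycle by D_4, then optionally swap the two cycles. Order 2·(2·4)² = 128. This group acts transitively on the 8 vertices.

Yes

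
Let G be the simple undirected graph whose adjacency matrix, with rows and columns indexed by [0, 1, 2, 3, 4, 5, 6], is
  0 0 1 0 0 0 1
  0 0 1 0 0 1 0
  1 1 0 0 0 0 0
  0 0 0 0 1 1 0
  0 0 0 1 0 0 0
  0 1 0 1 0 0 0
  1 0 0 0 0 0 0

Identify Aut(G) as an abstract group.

Z_2

The degree sequence is [2, 2, 2, 2, 1, 2, 1]; the two degree-1 vertices 4 and 6 are the ends of a path, so G = P_7. A path has exactly one nontrivial symmetry — reversal — giving Aut(G) of order 2.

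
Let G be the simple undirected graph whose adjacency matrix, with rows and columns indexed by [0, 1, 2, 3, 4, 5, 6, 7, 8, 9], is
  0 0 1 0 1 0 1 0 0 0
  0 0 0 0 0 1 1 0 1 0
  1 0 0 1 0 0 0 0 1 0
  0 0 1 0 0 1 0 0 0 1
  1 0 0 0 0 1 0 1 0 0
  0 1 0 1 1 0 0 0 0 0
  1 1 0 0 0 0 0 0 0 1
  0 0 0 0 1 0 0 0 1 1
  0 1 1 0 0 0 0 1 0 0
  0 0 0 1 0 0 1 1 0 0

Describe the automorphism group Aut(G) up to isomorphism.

G is 3-regular on 10 vertices with no triangles and no 4-cycles (girth 5): this is the Petersen graph. Viewing the Petersen graph as the Kneser graph K(5,2) — vertices are 2-subsets of {1,…,5}, edges join disjoint pairs — its automorphisms are exactly the permutations of the 5-element set, so Aut ≅ S_5 of order 120.

S_5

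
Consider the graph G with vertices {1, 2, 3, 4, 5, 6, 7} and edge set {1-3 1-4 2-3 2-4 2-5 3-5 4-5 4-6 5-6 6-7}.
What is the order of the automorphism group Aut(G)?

Degrees alone do not determine every vertex (e.g. 2 and 3 both have degree 3), but their neighbour-degree multisets differ: N(2) has degrees [3, 4, 4] while N(3) has degrees [2, 3, 4]. Repeating this refinement separates all vertices, so the only automorphism is the identity.

1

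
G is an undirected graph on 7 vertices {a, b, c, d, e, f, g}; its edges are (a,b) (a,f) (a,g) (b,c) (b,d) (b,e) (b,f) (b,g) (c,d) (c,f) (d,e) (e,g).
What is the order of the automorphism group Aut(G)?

Vertex b is the unique vertex of degree 6; the remaining 6 vertices each have degree 3 and induce a cycle, so G is the wheel on 7 vertices with hub b. With the hub fixed, the remaining symmetry is that of the rim cycle C_6, giving the dihedral group D_6.

12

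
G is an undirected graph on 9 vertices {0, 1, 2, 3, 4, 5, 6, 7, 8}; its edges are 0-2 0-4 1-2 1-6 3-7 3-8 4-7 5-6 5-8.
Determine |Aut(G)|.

G is 2-regular and connected on 9 vertices, i.e. the cycle C_9. C_9 has 9 rotations and 9 reflections, so Aut(C_9) ≅ D_9 of order 18.

18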